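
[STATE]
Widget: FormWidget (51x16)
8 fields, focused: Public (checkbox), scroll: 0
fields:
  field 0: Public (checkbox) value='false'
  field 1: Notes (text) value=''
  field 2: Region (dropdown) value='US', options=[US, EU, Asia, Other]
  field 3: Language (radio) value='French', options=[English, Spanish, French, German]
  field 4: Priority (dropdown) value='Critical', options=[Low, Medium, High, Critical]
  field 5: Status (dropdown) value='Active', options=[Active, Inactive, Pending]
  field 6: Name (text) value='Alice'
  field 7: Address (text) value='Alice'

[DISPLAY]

> Public:     [ ]                                  
  Notes:      [                                   ]
  Region:     [US                                ▼]
  Language:   ( ) English  ( ) Spanish  (●) French 
  Priority:   [Critical                          ▼]
  Status:     [Active                            ▼]
  Name:       [Alice                              ]
  Address:    [Alice                              ]
                                                   
                                                   
                                                   
                                                   
                                                   
                                                   
                                                   
                                                   


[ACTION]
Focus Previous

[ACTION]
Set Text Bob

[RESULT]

  Public:     [ ]                                  
  Notes:      [                                   ]
  Region:     [US                                ▼]
  Language:   ( ) English  ( ) Spanish  (●) French 
  Priority:   [Critical                          ▼]
  Status:     [Active                            ▼]
  Name:       [Alice                              ]
> Address:    [Bob                                ]
                                                   
                                                   
                                                   
                                                   
                                                   
                                                   
                                                   
                                                   


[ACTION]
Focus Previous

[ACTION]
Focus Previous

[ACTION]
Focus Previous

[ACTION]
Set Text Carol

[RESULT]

  Public:     [ ]                                  
  Notes:      [                                   ]
  Region:     [US                                ▼]
  Language:   ( ) English  ( ) Spanish  (●) French 
> Priority:   [Critical                          ▼]
  Status:     [Active                            ▼]
  Name:       [Alice                              ]
  Address:    [Bob                                ]
                                                   
                                                   
                                                   
                                                   
                                                   
                                                   
                                                   
                                                   


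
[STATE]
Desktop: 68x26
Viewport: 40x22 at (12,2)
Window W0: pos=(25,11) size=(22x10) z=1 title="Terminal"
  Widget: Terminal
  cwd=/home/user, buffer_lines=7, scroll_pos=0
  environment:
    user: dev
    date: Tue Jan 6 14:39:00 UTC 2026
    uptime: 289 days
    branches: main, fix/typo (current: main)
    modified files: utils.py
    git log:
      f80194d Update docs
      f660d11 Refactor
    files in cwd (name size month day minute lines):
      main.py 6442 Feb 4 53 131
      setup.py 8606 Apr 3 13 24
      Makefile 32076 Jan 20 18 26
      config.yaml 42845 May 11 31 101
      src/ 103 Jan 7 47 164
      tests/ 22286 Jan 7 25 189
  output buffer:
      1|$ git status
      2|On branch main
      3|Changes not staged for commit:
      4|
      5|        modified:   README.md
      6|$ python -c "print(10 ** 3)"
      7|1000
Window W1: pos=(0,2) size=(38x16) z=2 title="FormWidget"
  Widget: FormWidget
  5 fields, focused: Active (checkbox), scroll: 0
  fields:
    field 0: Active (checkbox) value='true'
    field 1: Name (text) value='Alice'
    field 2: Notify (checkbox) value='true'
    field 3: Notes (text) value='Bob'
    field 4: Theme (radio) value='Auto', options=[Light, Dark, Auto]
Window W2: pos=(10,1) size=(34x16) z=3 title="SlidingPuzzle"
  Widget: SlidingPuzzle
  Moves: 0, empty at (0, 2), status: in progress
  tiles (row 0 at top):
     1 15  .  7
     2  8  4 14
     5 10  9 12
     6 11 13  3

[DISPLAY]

SlidingPuzzle                  ┃        
───────────────────────────────┨        
────┬────┬────┬────┐           ┃        
  1 │ 15 │    │  7 │           ┃        
────┼────┼────┼────┤           ┃        
  2 │  8 │  4 │ 14 │           ┃        
────┼────┼────┼────┤           ┃        
  5 │ 10 │  9 │ 12 │           ┃        
────┼────┼────┼────┤           ┃        
  6 │ 11 │ 13 │  3 │           ┃━━┓     
────┴────┴────┴────┘           ┃  ┃     
oves: 0                        ┃──┨     
                               ┃  ┃     
                               ┃  ┃     
━━━━━━━━━━━━━━━━━━━━━━━━━━━━━━━┛ f┃     
━━━━━━━━━━━━━━━━━━━━━━━━━┛        ┃     
             ┃        modified:   ┃     
             ┃$ python -c "print(1┃     
             ┗━━━━━━━━━━━━━━━━━━━━┛     
                                        
                                        
                                        


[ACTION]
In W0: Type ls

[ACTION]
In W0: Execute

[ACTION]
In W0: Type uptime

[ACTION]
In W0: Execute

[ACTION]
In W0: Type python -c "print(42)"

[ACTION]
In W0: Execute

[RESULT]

SlidingPuzzle                  ┃        
───────────────────────────────┨        
────┬────┬────┬────┐           ┃        
  1 │ 15 │    │  7 │           ┃        
────┼────┼────┼────┤           ┃        
  2 │  8 │  4 │ 14 │           ┃        
────┼────┼────┼────┤           ┃        
  5 │ 10 │  9 │ 12 │           ┃        
────┼────┼────┼────┤           ┃        
  6 │ 11 │ 13 │  3 │           ┃━━┓     
────┴────┴────┴────┘           ┃  ┃     
oves: 0                        ┃──┨     
                               ┃ M┃     
                               ┃  ┃     
━━━━━━━━━━━━━━━━━━━━━━━━━━━━━━━┛s ┃     
━━━━━━━━━━━━━━━━━━━━━━━━━┛"print(4┃     
             ┃42                  ┃     
             ┃$ █                 ┃     
             ┗━━━━━━━━━━━━━━━━━━━━┛     
                                        
                                        
                                        


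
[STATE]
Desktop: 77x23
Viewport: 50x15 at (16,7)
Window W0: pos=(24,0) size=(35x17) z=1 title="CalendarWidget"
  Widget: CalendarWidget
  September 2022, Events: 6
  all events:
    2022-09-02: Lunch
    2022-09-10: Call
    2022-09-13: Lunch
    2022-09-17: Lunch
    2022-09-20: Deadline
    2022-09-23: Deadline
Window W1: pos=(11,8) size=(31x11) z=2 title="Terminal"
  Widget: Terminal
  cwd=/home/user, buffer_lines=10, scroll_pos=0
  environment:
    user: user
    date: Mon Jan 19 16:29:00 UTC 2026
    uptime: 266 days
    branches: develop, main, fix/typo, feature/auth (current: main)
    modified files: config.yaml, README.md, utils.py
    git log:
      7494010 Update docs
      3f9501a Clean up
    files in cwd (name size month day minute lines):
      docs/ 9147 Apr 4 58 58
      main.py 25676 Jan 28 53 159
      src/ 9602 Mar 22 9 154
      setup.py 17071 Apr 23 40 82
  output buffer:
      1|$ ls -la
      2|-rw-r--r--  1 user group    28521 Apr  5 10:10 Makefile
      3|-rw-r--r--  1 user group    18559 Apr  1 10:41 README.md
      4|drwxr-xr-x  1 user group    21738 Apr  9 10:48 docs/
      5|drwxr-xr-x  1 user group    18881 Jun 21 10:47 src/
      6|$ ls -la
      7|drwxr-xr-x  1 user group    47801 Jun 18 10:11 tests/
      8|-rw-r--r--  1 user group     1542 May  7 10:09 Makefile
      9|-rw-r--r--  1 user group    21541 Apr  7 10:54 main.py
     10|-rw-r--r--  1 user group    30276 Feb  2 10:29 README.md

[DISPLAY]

        ┃12 13* 14 15 16 17* 18           ┃       
━━━━━━━━━━━━━━━━━━━━━━━━━┓24 25           ┃       
minal                    ┃                ┃       
─────────────────────────┨                ┃       
 -la                     ┃                ┃       
r--r--  1 user group    2┃                ┃       
r--r--  1 user group    1┃                ┃       
r-xr-x  1 user group    2┃                ┃       
r-xr-x  1 user group    1┃                ┃       
 -la                     ┃━━━━━━━━━━━━━━━━┛       
r-xr-x  1 user group    4┃                        
━━━━━━━━━━━━━━━━━━━━━━━━━┛                        
                                                  
                                                  
                                                  


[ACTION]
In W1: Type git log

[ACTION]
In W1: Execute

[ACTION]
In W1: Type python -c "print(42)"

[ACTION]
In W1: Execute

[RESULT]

        ┃12 13* 14 15 16 17* 18           ┃       
━━━━━━━━━━━━━━━━━━━━━━━━━┓24 25           ┃       
minal                    ┃                ┃       
─────────────────────────┨                ┃       
r--r--  1 user group    3┃                ┃       
t log                    ┃                ┃       
010 Update docs          ┃                ┃       
01a Clean up             ┃                ┃       
thon -c "print(42)"      ┃                ┃       
                         ┃━━━━━━━━━━━━━━━━┛       
                         ┃                        
━━━━━━━━━━━━━━━━━━━━━━━━━┛                        
                                                  
                                                  
                                                  


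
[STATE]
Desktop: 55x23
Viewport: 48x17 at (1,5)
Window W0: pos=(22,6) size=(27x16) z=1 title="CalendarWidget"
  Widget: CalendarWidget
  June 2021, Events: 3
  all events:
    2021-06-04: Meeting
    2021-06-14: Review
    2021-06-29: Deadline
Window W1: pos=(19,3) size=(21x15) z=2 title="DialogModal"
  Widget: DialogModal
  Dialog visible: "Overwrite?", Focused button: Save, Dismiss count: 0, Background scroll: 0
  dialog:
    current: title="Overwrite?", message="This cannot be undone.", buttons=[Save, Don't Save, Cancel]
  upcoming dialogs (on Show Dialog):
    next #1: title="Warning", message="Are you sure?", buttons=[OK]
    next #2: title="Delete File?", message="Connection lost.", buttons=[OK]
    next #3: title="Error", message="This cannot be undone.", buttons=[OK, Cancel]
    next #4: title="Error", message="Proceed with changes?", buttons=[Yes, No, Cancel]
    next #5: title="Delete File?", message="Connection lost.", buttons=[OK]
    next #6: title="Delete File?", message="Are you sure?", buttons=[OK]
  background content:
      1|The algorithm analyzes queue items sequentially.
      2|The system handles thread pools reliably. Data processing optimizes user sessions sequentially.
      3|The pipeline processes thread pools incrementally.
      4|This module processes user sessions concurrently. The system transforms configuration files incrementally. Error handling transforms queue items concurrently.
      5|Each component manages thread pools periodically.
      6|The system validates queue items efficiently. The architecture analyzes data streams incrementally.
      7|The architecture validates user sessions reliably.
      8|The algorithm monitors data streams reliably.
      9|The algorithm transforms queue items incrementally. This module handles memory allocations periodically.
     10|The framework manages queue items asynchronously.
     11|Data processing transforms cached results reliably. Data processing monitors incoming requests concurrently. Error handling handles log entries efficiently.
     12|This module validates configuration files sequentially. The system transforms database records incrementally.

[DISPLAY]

                  ┠───────────────────┨         
                  ┃The algorithm analy┃━━━━━━━━┓
                  ┃The system handles ┃        ┃
                  ┃The pipeline proces┃────────┨
                  ┃Th┌─────────────┐ss┃        ┃
                  ┃Ea│  Overwrite? │na┃ Su     ┃
                  ┃Th│This cannot b│te┃5  6    ┃
                  ┃Th│[Save]  Don't│va┃ 13     ┃
                  ┃Th└─────────────┘it┃9 20    ┃
                  ┃The algorithm trans┃ 27     ┃
                  ┃The framework manag┃        ┃
                  ┃Data processing tra┃        ┃
                  ┗━━━━━━━━━━━━━━━━━━━┛        ┃
                     ┃                         ┃
                     ┃                         ┃
                     ┃                         ┃
                     ┗━━━━━━━━━━━━━━━━━━━━━━━━━┛


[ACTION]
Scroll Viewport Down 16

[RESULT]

                  ┃The algorithm analy┃━━━━━━━━┓
                  ┃The system handles ┃        ┃
                  ┃The pipeline proces┃────────┨
                  ┃Th┌─────────────┐ss┃        ┃
                  ┃Ea│  Overwrite? │na┃ Su     ┃
                  ┃Th│This cannot b│te┃5  6    ┃
                  ┃Th│[Save]  Don't│va┃ 13     ┃
                  ┃Th└─────────────┘it┃9 20    ┃
                  ┃The algorithm trans┃ 27     ┃
                  ┃The framework manag┃        ┃
                  ┃Data processing tra┃        ┃
                  ┗━━━━━━━━━━━━━━━━━━━┛        ┃
                     ┃                         ┃
                     ┃                         ┃
                     ┃                         ┃
                     ┗━━━━━━━━━━━━━━━━━━━━━━━━━┛
                                                


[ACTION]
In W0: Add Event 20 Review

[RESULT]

                  ┃The algorithm analy┃━━━━━━━━┓
                  ┃The system handles ┃        ┃
                  ┃The pipeline proces┃────────┨
                  ┃Th┌─────────────┐ss┃        ┃
                  ┃Ea│  Overwrite? │na┃ Su     ┃
                  ┃Th│This cannot b│te┃5  6    ┃
                  ┃Th│[Save]  Don't│va┃ 13     ┃
                  ┃Th└─────────────┘it┃9 20*   ┃
                  ┃The algorithm trans┃ 27     ┃
                  ┃The framework manag┃        ┃
                  ┃Data processing tra┃        ┃
                  ┗━━━━━━━━━━━━━━━━━━━┛        ┃
                     ┃                         ┃
                     ┃                         ┃
                     ┃                         ┃
                     ┗━━━━━━━━━━━━━━━━━━━━━━━━━┛
                                                


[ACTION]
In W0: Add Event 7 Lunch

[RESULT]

                  ┃The algorithm analy┃━━━━━━━━┓
                  ┃The system handles ┃        ┃
                  ┃The pipeline proces┃────────┨
                  ┃Th┌─────────────┐ss┃        ┃
                  ┃Ea│  Overwrite? │na┃ Su     ┃
                  ┃Th│This cannot b│te┃5  6    ┃
                  ┃Th│[Save]  Don't│va┃2 13    ┃
                  ┃Th└─────────────┘it┃9 20*   ┃
                  ┃The algorithm trans┃ 27     ┃
                  ┃The framework manag┃        ┃
                  ┃Data processing tra┃        ┃
                  ┗━━━━━━━━━━━━━━━━━━━┛        ┃
                     ┃                         ┃
                     ┃                         ┃
                     ┃                         ┃
                     ┗━━━━━━━━━━━━━━━━━━━━━━━━━┛
                                                


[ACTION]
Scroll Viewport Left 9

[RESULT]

                   ┃The algorithm analy┃━━━━━━━━
                   ┃The system handles ┃        
                   ┃The pipeline proces┃────────
                   ┃Th┌─────────────┐ss┃        
                   ┃Ea│  Overwrite? │na┃ Su     
                   ┃Th│This cannot b│te┃5  6    
                   ┃Th│[Save]  Don't│va┃2 13    
                   ┃Th└─────────────┘it┃9 20*   
                   ┃The algorithm trans┃ 27     
                   ┃The framework manag┃        
                   ┃Data processing tra┃        
                   ┗━━━━━━━━━━━━━━━━━━━┛        
                      ┃                         
                      ┃                         
                      ┃                         
                      ┗━━━━━━━━━━━━━━━━━━━━━━━━━
                                                


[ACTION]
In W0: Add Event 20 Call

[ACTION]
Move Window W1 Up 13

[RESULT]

                   ┃Th┌─────────────┐ss┃━━━━━━━━
                   ┃Ea│  Overwrite? │na┃        
                   ┃Th│This cannot b│te┃────────
                   ┃Th│[Save]  Don't│va┃        
                   ┃Th└─────────────┘it┃ Su     
                   ┃The algorithm trans┃5  6    
                   ┃The framework manag┃2 13    
                   ┃Data processing tra┃9 20*   
                   ┗━━━━━━━━━━━━━━━━━━━┛ 27     
                      ┃28 29* 30                
                      ┃                         
                      ┃                         
                      ┃                         
                      ┃                         
                      ┃                         
                      ┗━━━━━━━━━━━━━━━━━━━━━━━━━
                                                


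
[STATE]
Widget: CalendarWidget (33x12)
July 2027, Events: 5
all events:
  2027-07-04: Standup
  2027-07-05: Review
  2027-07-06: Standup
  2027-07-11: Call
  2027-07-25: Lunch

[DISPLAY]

            July 2027            
Mo Tu We Th Fr Sa Su             
          1  2  3  4*            
 5*  6*  7  8  9 10 11*          
12 13 14 15 16 17 18             
19 20 21 22 23 24 25*            
26 27 28 29 30 31                
                                 
                                 
                                 
                                 
                                 


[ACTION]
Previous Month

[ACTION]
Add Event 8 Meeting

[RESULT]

            June 2027            
Mo Tu We Th Fr Sa Su             
    1  2  3  4  5  6             
 7  8*  9 10 11 12 13            
14 15 16 17 18 19 20             
21 22 23 24 25 26 27             
28 29 30                         
                                 
                                 
                                 
                                 
                                 


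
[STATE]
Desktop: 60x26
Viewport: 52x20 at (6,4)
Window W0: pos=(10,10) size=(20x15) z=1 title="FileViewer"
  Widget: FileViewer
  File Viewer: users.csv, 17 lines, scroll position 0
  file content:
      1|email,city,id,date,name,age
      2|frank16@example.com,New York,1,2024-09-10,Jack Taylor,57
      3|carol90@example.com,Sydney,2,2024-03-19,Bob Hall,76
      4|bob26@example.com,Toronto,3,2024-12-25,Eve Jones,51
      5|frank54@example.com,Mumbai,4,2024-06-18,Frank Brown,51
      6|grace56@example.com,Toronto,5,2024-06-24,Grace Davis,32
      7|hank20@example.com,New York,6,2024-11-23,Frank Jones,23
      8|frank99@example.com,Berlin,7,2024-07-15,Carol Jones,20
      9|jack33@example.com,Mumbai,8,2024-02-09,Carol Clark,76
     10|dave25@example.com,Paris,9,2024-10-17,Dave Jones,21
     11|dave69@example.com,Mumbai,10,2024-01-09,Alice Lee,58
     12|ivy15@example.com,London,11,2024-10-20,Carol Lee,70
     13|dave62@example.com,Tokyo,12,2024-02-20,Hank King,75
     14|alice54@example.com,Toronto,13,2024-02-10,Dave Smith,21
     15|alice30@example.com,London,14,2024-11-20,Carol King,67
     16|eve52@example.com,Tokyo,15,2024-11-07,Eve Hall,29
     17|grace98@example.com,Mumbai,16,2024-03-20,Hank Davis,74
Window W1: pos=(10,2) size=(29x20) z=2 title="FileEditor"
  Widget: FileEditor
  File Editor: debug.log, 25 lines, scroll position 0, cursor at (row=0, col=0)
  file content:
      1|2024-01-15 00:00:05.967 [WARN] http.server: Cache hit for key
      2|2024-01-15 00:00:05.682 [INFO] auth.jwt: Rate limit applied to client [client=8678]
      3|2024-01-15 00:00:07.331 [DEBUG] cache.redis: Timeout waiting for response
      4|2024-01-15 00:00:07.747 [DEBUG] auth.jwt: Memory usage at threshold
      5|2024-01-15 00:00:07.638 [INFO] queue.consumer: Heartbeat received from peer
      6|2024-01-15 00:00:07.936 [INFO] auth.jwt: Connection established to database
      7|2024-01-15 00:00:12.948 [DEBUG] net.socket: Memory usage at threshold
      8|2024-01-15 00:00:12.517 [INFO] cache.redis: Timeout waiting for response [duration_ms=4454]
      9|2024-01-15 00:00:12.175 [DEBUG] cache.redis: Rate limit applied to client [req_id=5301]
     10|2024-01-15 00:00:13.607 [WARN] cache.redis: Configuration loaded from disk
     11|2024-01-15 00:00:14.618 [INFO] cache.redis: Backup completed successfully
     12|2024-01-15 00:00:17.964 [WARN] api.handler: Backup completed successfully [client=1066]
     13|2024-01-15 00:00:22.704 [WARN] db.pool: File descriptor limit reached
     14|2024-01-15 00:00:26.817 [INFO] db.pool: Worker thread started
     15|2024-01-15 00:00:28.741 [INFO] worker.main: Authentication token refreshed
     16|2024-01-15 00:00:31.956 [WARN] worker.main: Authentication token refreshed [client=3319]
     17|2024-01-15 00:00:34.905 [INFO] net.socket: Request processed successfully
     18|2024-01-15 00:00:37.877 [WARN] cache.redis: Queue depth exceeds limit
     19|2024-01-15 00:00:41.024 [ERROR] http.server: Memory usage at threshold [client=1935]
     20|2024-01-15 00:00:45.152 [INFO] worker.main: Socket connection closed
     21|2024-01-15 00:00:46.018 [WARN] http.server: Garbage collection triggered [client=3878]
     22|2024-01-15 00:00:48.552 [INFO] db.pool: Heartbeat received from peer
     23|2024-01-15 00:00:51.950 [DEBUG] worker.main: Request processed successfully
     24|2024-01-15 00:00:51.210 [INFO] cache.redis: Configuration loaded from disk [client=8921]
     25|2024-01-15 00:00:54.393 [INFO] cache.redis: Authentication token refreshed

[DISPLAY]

    ┠───────────────────────────┨                   
    ┃█024-01-15 00:00:05.967 [W▲┃                   
    ┃2024-01-15 00:00:05.682 [I█┃                   
    ┃2024-01-15 00:00:07.331 [D░┃                   
    ┃2024-01-15 00:00:07.747 [D░┃                   
    ┃2024-01-15 00:00:07.638 [I░┃                   
    ┃2024-01-15 00:00:07.936 [I░┃                   
    ┃2024-01-15 00:00:12.948 [D░┃                   
    ┃2024-01-15 00:00:12.517 [I░┃                   
    ┃2024-01-15 00:00:12.175 [D░┃                   
    ┃2024-01-15 00:00:13.607 [W░┃                   
    ┃2024-01-15 00:00:14.618 [I░┃                   
    ┃2024-01-15 00:00:17.964 [W░┃                   
    ┃2024-01-15 00:00:22.704 [W░┃                   
    ┃2024-01-15 00:00:26.817 [I░┃                   
    ┃2024-01-15 00:00:28.741 [I░┃                   
    ┃2024-01-15 00:00:31.956 [W▼┃                   
    ┗━━━━━━━━━━━━━━━━━━━━━━━━━━━┛                   
    ┃dave25@example.co░┃                            
    ┃dave69@example.co▼┃                            


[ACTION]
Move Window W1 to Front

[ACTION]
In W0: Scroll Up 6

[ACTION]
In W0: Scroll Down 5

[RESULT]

    ┠───────────────────────────┨                   
    ┃█024-01-15 00:00:05.967 [W▲┃                   
    ┃2024-01-15 00:00:05.682 [I█┃                   
    ┃2024-01-15 00:00:07.331 [D░┃                   
    ┃2024-01-15 00:00:07.747 [D░┃                   
    ┃2024-01-15 00:00:07.638 [I░┃                   
    ┃2024-01-15 00:00:07.936 [I░┃                   
    ┃2024-01-15 00:00:12.948 [D░┃                   
    ┃2024-01-15 00:00:12.517 [I░┃                   
    ┃2024-01-15 00:00:12.175 [D░┃                   
    ┃2024-01-15 00:00:13.607 [W░┃                   
    ┃2024-01-15 00:00:14.618 [I░┃                   
    ┃2024-01-15 00:00:17.964 [W░┃                   
    ┃2024-01-15 00:00:22.704 [W░┃                   
    ┃2024-01-15 00:00:26.817 [I░┃                   
    ┃2024-01-15 00:00:28.741 [I░┃                   
    ┃2024-01-15 00:00:31.956 [W▼┃                   
    ┗━━━━━━━━━━━━━━━━━━━━━━━━━━━┛                   
    ┃alice30@example.c░┃                            
    ┃eve52@example.com▼┃                            


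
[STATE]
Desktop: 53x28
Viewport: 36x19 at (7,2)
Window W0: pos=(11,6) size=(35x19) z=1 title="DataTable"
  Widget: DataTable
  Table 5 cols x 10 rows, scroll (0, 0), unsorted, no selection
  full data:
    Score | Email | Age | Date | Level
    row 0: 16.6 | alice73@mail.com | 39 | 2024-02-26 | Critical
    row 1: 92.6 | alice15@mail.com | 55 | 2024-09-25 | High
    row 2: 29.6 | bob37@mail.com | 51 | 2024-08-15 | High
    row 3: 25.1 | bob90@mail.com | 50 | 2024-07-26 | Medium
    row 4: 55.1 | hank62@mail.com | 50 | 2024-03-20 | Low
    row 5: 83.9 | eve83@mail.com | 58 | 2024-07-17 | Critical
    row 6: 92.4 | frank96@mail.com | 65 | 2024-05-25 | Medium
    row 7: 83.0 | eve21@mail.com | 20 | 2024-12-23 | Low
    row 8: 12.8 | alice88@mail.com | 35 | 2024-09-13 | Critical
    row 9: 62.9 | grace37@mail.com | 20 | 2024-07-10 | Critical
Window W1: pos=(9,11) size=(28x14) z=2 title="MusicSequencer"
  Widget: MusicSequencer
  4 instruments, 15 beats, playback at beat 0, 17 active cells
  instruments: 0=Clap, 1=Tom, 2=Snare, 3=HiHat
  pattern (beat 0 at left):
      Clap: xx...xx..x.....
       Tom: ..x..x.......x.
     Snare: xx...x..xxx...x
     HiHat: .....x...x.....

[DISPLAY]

                                    
                                    
                                    
                                    
    ┏━━━━━━━━━━━━━━━━━━━━━━━━━━━━━━━
    ┃ DataTable                     
    ┠───────────────────────────────
    ┃Score│Email           │Age│Date
    ┃─────┼────────────────┼───┼────
  ┏━━━━━━━━━━━━━━━━━━━━━━━━━━┓ │2024
  ┃ MusicSequencer           ┃ │2024
  ┠──────────────────────────┨ │2024
  ┃      ▼12345678901234     ┃ │2024
  ┃  Clap██···██··█·····     ┃ │2024
  ┃   Tom··█··█·······█·     ┃ │2024
  ┃ Snare██···█··███···█     ┃ │2024
  ┃ HiHat·····█···█·····     ┃ │2024
  ┃                          ┃ │2024
  ┃                          ┃ │2024


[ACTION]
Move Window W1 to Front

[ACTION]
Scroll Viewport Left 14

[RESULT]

                                    
                                    
                                    
                                    
           ┏━━━━━━━━━━━━━━━━━━━━━━━━
           ┃ DataTable              
           ┠────────────────────────
           ┃Score│Email           │A
           ┃─────┼────────────────┼─
         ┏━━━━━━━━━━━━━━━━━━━━━━━━━━
         ┃ MusicSequencer           
         ┠──────────────────────────
         ┃      ▼12345678901234     
         ┃  Clap██···██··█·····     
         ┃   Tom··█··█·······█·     
         ┃ Snare██···█··███···█     
         ┃ HiHat·····█···█·····     
         ┃                          
         ┃                          


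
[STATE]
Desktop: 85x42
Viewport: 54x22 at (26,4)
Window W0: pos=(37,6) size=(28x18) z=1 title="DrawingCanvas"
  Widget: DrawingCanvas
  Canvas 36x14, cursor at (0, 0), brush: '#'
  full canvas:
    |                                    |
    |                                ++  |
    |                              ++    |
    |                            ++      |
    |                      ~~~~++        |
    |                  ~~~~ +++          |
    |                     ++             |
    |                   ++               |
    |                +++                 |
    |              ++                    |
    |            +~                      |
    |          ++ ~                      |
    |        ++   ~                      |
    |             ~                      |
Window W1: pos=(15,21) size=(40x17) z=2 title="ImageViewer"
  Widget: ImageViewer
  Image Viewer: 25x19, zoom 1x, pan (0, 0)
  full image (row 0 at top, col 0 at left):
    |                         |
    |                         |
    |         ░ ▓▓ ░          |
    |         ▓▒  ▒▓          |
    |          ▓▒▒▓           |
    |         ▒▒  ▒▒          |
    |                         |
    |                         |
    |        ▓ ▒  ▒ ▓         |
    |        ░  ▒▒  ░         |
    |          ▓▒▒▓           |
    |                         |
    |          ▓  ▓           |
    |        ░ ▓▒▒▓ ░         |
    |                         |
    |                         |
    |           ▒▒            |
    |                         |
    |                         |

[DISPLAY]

                                                      
                                                      
           ┏━━━━━━━━━━━━━━━━━━━━━━━━━━┓               
           ┃ DrawingCanvas            ┃               
           ┠──────────────────────────┨               
           ┃+                         ┃               
           ┃                          ┃               
           ┃                          ┃               
           ┃                          ┃               
           ┃                      ~~~~┃               
           ┃                  ~~~~ +++┃               
           ┃                     ++   ┃               
           ┃                   ++     ┃               
           ┃                +++       ┃               
           ┃              ++          ┃               
           ┃            +~            ┃               
           ┃          ++ ~            ┃               
━━━━━━━━━━━━━━━━━━━━━━━━━━━━┓         ┃               
er                          ┃         ┃               
────────────────────────────┨━━━━━━━━━┛               
                            ┃                         
                            ┃                         


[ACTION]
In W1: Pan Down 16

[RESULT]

                                                      
                                                      
           ┏━━━━━━━━━━━━━━━━━━━━━━━━━━┓               
           ┃ DrawingCanvas            ┃               
           ┠──────────────────────────┨               
           ┃+                         ┃               
           ┃                          ┃               
           ┃                          ┃               
           ┃                          ┃               
           ┃                      ~~~~┃               
           ┃                  ~~~~ +++┃               
           ┃                     ++   ┃               
           ┃                   ++     ┃               
           ┃                +++       ┃               
           ┃              ++          ┃               
           ┃            +~            ┃               
           ┃          ++ ~            ┃               
━━━━━━━━━━━━━━━━━━━━━━━━━━━━┓         ┃               
er                          ┃         ┃               
────────────────────────────┨━━━━━━━━━┛               
 ▒▒                         ┃                         
                            ┃                         


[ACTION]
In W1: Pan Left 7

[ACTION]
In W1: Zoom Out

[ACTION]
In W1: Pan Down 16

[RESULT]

                                                      
                                                      
           ┏━━━━━━━━━━━━━━━━━━━━━━━━━━┓               
           ┃ DrawingCanvas            ┃               
           ┠──────────────────────────┨               
           ┃+                         ┃               
           ┃                          ┃               
           ┃                          ┃               
           ┃                          ┃               
           ┃                      ~~~~┃               
           ┃                  ~~~~ +++┃               
           ┃                     ++   ┃               
           ┃                   ++     ┃               
           ┃                +++       ┃               
           ┃              ++          ┃               
           ┃            +~            ┃               
           ┃          ++ ~            ┃               
━━━━━━━━━━━━━━━━━━━━━━━━━━━━┓         ┃               
er                          ┃         ┃               
────────────────────────────┨━━━━━━━━━┛               
                            ┃                         
                            ┃                         


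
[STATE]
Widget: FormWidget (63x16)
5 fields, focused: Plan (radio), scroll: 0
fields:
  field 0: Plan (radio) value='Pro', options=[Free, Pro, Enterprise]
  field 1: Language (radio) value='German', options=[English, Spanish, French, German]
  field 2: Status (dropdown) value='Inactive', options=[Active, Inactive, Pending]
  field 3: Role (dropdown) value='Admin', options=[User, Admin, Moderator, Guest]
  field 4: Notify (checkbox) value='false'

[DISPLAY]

> Plan:       ( ) Free  (●) Pro  ( ) Enterprise                
  Language:   ( ) English  ( ) Spanish  ( ) French  (●) German 
  Status:     [Inactive                                      ▼]
  Role:       [Admin                                         ▼]
  Notify:     [ ]                                              
                                                               
                                                               
                                                               
                                                               
                                                               
                                                               
                                                               
                                                               
                                                               
                                                               
                                                               


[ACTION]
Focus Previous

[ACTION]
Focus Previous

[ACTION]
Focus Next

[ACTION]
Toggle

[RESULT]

  Plan:       ( ) Free  (●) Pro  ( ) Enterprise                
  Language:   ( ) English  ( ) Spanish  ( ) French  (●) German 
  Status:     [Inactive                                      ▼]
  Role:       [Admin                                         ▼]
> Notify:     [x]                                              
                                                               
                                                               
                                                               
                                                               
                                                               
                                                               
                                                               
                                                               
                                                               
                                                               
                                                               


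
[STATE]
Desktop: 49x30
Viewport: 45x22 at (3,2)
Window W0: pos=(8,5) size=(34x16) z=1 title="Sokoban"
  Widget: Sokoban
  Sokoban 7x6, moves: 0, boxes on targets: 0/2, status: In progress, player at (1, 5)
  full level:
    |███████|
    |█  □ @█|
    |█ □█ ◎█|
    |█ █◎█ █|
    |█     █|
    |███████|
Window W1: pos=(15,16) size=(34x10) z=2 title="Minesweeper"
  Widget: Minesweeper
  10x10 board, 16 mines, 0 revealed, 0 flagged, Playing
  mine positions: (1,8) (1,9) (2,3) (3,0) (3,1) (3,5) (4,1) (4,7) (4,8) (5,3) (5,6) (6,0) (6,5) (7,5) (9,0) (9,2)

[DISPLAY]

                                             
                                             
                                             
     ┏━━━━━━━━━━━━━━━━━━━━━━━━━━━━━━━━┓      
     ┃ Sokoban                        ┃      
     ┠────────────────────────────────┨      
     ┃███████                         ┃      
     ┃█  □ @█                         ┃      
     ┃█ □█ ◎█                         ┃      
     ┃█ █◎█ █                         ┃      
     ┃█     █                         ┃      
     ┃███████                         ┃      
     ┃Moves: 0  0/2                   ┃      
     ┃                                ┃      
     ┃      ┏━━━━━━━━━━━━━━━━━━━━━━━━━━━━━━━━
     ┃      ┃ Minesweeper                    
     ┃      ┠────────────────────────────────
     ┃      ┃■■■■■■■■■■                      
     ┗━━━━━━┃■■■■■■■■■■                      
            ┃■■■■■■■■■■                      
            ┃■■■■■■■■■■                      
            ┃■■■■■■■■■■                      


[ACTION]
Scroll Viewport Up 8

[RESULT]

                                             
                                             
                                             
                                             
                                             
     ┏━━━━━━━━━━━━━━━━━━━━━━━━━━━━━━━━┓      
     ┃ Sokoban                        ┃      
     ┠────────────────────────────────┨      
     ┃███████                         ┃      
     ┃█  □ @█                         ┃      
     ┃█ □█ ◎█                         ┃      
     ┃█ █◎█ █                         ┃      
     ┃█     █                         ┃      
     ┃███████                         ┃      
     ┃Moves: 0  0/2                   ┃      
     ┃                                ┃      
     ┃      ┏━━━━━━━━━━━━━━━━━━━━━━━━━━━━━━━━
     ┃      ┃ Minesweeper                    
     ┃      ┠────────────────────────────────
     ┃      ┃■■■■■■■■■■                      
     ┗━━━━━━┃■■■■■■■■■■                      
            ┃■■■■■■■■■■                      


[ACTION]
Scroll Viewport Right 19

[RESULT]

                                             
                                             
                                             
                                             
                                             
    ┏━━━━━━━━━━━━━━━━━━━━━━━━━━━━━━━━┓       
    ┃ Sokoban                        ┃       
    ┠────────────────────────────────┨       
    ┃███████                         ┃       
    ┃█  □ @█                         ┃       
    ┃█ □█ ◎█                         ┃       
    ┃█ █◎█ █                         ┃       
    ┃█     █                         ┃       
    ┃███████                         ┃       
    ┃Moves: 0  0/2                   ┃       
    ┃                                ┃       
    ┃      ┏━━━━━━━━━━━━━━━━━━━━━━━━━━━━━━━━┓
    ┃      ┃ Minesweeper                    ┃
    ┃      ┠────────────────────────────────┨
    ┃      ┃■■■■■■■■■■                      ┃
    ┗━━━━━━┃■■■■■■■■■■                      ┃
           ┃■■■■■■■■■■                      ┃


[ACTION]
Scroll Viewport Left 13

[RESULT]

                                             
                                             
                                             
                                             
                                             
        ┏━━━━━━━━━━━━━━━━━━━━━━━━━━━━━━━━┓   
        ┃ Sokoban                        ┃   
        ┠────────────────────────────────┨   
        ┃███████                         ┃   
        ┃█  □ @█                         ┃   
        ┃█ □█ ◎█                         ┃   
        ┃█ █◎█ █                         ┃   
        ┃█     █                         ┃   
        ┃███████                         ┃   
        ┃Moves: 0  0/2                   ┃   
        ┃                                ┃   
        ┃      ┏━━━━━━━━━━━━━━━━━━━━━━━━━━━━━
        ┃      ┃ Minesweeper                 
        ┃      ┠─────────────────────────────
        ┃      ┃■■■■■■■■■■                   
        ┗━━━━━━┃■■■■■■■■■■                   
               ┃■■■■■■■■■■                   


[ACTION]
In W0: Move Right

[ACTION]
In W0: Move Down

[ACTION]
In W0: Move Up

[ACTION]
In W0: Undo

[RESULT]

                                             
                                             
                                             
                                             
                                             
        ┏━━━━━━━━━━━━━━━━━━━━━━━━━━━━━━━━┓   
        ┃ Sokoban                        ┃   
        ┠────────────────────────────────┨   
        ┃███████                         ┃   
        ┃█  □  █                         ┃   
        ┃█ □█ +█                         ┃   
        ┃█ █◎█ █                         ┃   
        ┃█     █                         ┃   
        ┃███████                         ┃   
        ┃Moves: 1  0/2                   ┃   
        ┃                                ┃   
        ┃      ┏━━━━━━━━━━━━━━━━━━━━━━━━━━━━━
        ┃      ┃ Minesweeper                 
        ┃      ┠─────────────────────────────
        ┃      ┃■■■■■■■■■■                   
        ┗━━━━━━┃■■■■■■■■■■                   
               ┃■■■■■■■■■■                   
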